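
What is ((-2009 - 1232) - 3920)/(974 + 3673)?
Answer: -2387/1549 ≈ -1.5410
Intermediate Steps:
((-2009 - 1232) - 3920)/(974 + 3673) = (-3241 - 3920)/4647 = -7161*1/4647 = -2387/1549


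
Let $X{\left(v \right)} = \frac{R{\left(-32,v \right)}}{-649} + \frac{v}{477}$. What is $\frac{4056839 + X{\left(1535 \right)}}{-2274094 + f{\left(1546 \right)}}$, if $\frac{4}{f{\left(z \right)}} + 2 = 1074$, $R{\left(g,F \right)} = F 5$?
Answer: $- \frac{336577221536516}{188671490989443} \approx -1.7839$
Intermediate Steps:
$R{\left(g,F \right)} = 5 F$
$X{\left(v \right)} = - \frac{1736 v}{309573}$ ($X{\left(v \right)} = \frac{5 v}{-649} + \frac{v}{477} = 5 v \left(- \frac{1}{649}\right) + v \frac{1}{477} = - \frac{5 v}{649} + \frac{v}{477} = - \frac{1736 v}{309573}$)
$f{\left(z \right)} = \frac{1}{268}$ ($f{\left(z \right)} = \frac{4}{-2 + 1074} = \frac{4}{1072} = 4 \cdot \frac{1}{1072} = \frac{1}{268}$)
$\frac{4056839 + X{\left(1535 \right)}}{-2274094 + f{\left(1546 \right)}} = \frac{4056839 - \frac{2664760}{309573}}{-2274094 + \frac{1}{268}} = \frac{4056839 - \frac{2664760}{309573}}{- \frac{609457191}{268}} = \frac{1255885154987}{309573} \left(- \frac{268}{609457191}\right) = - \frac{336577221536516}{188671490989443}$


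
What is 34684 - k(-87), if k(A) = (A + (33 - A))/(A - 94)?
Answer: 6277837/181 ≈ 34684.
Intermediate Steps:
k(A) = 33/(-94 + A)
34684 - k(-87) = 34684 - 33/(-94 - 87) = 34684 - 33/(-181) = 34684 - 33*(-1)/181 = 34684 - 1*(-33/181) = 34684 + 33/181 = 6277837/181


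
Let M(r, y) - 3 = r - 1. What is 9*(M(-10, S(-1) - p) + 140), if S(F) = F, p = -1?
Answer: 1188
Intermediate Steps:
M(r, y) = 2 + r (M(r, y) = 3 + (r - 1) = 3 + (-1 + r) = 2 + r)
9*(M(-10, S(-1) - p) + 140) = 9*((2 - 10) + 140) = 9*(-8 + 140) = 9*132 = 1188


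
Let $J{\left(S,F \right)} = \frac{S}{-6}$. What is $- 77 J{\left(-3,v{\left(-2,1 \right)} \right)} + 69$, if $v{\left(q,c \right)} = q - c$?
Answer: $\frac{61}{2} \approx 30.5$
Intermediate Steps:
$J{\left(S,F \right)} = - \frac{S}{6}$ ($J{\left(S,F \right)} = S \left(- \frac{1}{6}\right) = - \frac{S}{6}$)
$- 77 J{\left(-3,v{\left(-2,1 \right)} \right)} + 69 = - 77 \left(\left(- \frac{1}{6}\right) \left(-3\right)\right) + 69 = \left(-77\right) \frac{1}{2} + 69 = - \frac{77}{2} + 69 = \frac{61}{2}$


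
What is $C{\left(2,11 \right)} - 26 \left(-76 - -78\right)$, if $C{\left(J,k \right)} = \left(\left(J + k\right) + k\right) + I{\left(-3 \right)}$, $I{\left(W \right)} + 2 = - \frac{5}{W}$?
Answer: $- \frac{85}{3} \approx -28.333$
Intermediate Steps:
$I{\left(W \right)} = -2 - \frac{5}{W}$
$C{\left(J,k \right)} = - \frac{1}{3} + J + 2 k$ ($C{\left(J,k \right)} = \left(\left(J + k\right) + k\right) - \left(2 + \frac{5}{-3}\right) = \left(J + 2 k\right) - \frac{1}{3} = - \frac{1}{3} + J + 2 k$)
$C{\left(2,11 \right)} - 26 \left(-76 - -78\right) = \left(- \frac{1}{3} + 2 + 2 \cdot 11\right) - 26 \left(-76 - -78\right) = \left(- \frac{1}{3} + 2 + 22\right) - 26 \left(-76 + 78\right) = \frac{71}{3} - 52 = - \frac{85}{3}$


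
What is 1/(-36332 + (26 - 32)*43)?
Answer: -1/36590 ≈ -2.7330e-5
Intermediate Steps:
1/(-36332 + (26 - 32)*43) = 1/(-36332 - 6*43) = 1/(-36332 - 258) = 1/(-36590) = -1/36590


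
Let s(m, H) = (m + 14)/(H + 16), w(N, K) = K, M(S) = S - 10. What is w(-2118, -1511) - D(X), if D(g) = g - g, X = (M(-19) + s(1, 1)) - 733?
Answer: -1511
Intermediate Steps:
M(S) = -10 + S
s(m, H) = (14 + m)/(16 + H)
X = -12939/17 (X = ((-10 - 19) + (14 + 1)/(16 + 1)) - 733 = (-29 + 15/17) - 733 = -478/17 - 733 = -12939/17 ≈ -761.12)
D(g) = 0
w(-2118, -1511) - D(X) = -1511 - 1*0 = -1511 + 0 = -1511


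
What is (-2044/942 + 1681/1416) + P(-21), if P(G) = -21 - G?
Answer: -218467/222312 ≈ -0.98270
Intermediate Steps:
(-2044/942 + 1681/1416) + P(-21) = (-2044/942 + 1681/1416) + (-21 - 1*(-21)) = (-2044*1/942 + 1681*(1/1416)) + (-21 + 21) = (-1022/471 + 1681/1416) + 0 = -218467/222312 + 0 = -218467/222312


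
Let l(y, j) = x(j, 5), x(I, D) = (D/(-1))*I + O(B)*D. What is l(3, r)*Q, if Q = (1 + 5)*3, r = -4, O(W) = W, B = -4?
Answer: 0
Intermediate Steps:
x(I, D) = -4*D - D*I (x(I, D) = (D/(-1))*I - 4*D = (D*(-1))*I - 4*D = (-D)*I - 4*D = -D*I - 4*D = -4*D - D*I)
l(y, j) = -20 - 5*j (l(y, j) = -1*5*(4 + j) = -20 - 5*j)
Q = 18 (Q = 6*3 = 18)
l(3, r)*Q = (-20 - 5*(-4))*18 = (-20 + 20)*18 = 0*18 = 0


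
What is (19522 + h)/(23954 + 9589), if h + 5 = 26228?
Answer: 45745/33543 ≈ 1.3638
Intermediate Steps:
h = 26223 (h = -5 + 26228 = 26223)
(19522 + h)/(23954 + 9589) = (19522 + 26223)/(23954 + 9589) = 45745/33543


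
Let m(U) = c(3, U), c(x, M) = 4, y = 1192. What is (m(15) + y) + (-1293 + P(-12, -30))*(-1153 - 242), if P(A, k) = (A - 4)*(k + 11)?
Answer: 1380851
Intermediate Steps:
P(A, k) = (-4 + A)*(11 + k)
m(U) = 4
(m(15) + y) + (-1293 + P(-12, -30))*(-1153 - 242) = (4 + 1192) + (-1293 + (-44 - 4*(-30) + 11*(-12) - 12*(-30)))*(-1153 - 242) = 1196 + (-1293 + (-44 + 120 - 132 + 360))*(-1395) = 1196 + (-1293 + 304)*(-1395) = 1196 - 989*(-1395) = 1196 + 1379655 = 1380851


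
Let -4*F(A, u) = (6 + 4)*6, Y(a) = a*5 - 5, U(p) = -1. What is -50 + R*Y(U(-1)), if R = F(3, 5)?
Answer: 100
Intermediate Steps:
Y(a) = -5 + 5*a (Y(a) = 5*a - 5 = -5 + 5*a)
F(A, u) = -15 (F(A, u) = -(6 + 4)*6/4 = -5*6/2 = -1/4*60 = -15)
R = -15
-50 + R*Y(U(-1)) = -50 - 15*(-5 + 5*(-1)) = -50 - 15*(-5 - 5) = -50 - 15*(-10) = -50 + 150 = 100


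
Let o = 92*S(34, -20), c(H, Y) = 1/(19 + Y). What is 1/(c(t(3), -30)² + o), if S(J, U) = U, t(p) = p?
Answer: -121/222639 ≈ -0.00054348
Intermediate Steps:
o = -1840 (o = 92*(-20) = -1840)
1/(c(t(3), -30)² + o) = 1/((1/(19 - 30))² - 1840) = 1/((1/(-11))² - 1840) = 1/((-1/11)² - 1840) = 1/(1/121 - 1840) = 1/(-222639/121) = -121/222639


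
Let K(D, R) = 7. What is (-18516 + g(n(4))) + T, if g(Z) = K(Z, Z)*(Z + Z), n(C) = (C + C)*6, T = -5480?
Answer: -23324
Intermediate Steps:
n(C) = 12*C (n(C) = (2*C)*6 = 12*C)
g(Z) = 14*Z (g(Z) = 7*(Z + Z) = 7*(2*Z) = 14*Z)
(-18516 + g(n(4))) + T = (-18516 + 14*(12*4)) - 5480 = (-18516 + 14*48) - 5480 = (-18516 + 672) - 5480 = -17844 - 5480 = -23324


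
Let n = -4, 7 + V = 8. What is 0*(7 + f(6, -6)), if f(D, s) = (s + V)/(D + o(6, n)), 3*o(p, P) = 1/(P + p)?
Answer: 0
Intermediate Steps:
V = 1 (V = -7 + 8 = 1)
o(p, P) = 1/(3*(P + p))
f(D, s) = (1 + s)/(⅙ + D) (f(D, s) = (s + 1)/(D + 1/(3*(-4 + 6))) = (1 + s)/(D + (⅓)/2) = (1 + s)/(D + (⅓)*(½)) = (1 + s)/(D + ⅙) = (1 + s)/(⅙ + D))
0*(7 + f(6, -6)) = 0*(7 + 6*(1 - 6)/(1 + 6*6)) = 0*(7 + 6*(-5)/(1 + 36)) = 0*(7 + 6*(-5)/37) = 0*(7 + 6*(1/37)*(-5)) = 0*(7 - 30/37) = 0*(229/37) = 0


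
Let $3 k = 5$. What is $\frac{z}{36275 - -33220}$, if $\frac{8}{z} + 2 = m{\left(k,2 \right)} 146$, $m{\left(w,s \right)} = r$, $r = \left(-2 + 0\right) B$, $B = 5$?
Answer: $- \frac{4}{50800845} \approx -7.8739 \cdot 10^{-8}$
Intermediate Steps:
$k = \frac{5}{3}$ ($k = \frac{1}{3} \cdot 5 = \frac{5}{3} \approx 1.6667$)
$r = -10$ ($r = \left(-2 + 0\right) 5 = \left(-2\right) 5 = -10$)
$m{\left(w,s \right)} = -10$
$z = - \frac{4}{731}$ ($z = \frac{8}{-2 - 1460} = \frac{8}{-1462} = 8 \left(- \frac{1}{1462}\right) = - \frac{4}{731} \approx -0.005472$)
$\frac{z}{36275 - -33220} = - \frac{4}{731 \left(36275 - -33220\right)} = - \frac{4}{731 \left(36275 + 33220\right)} = - \frac{4}{731 \cdot 69495} = \left(- \frac{4}{731}\right) \frac{1}{69495} = - \frac{4}{50800845}$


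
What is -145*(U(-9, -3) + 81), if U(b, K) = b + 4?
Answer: -11020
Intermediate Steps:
U(b, K) = 4 + b
-145*(U(-9, -3) + 81) = -145*((4 - 9) + 81) = -145*(-5 + 81) = -145*76 = -11020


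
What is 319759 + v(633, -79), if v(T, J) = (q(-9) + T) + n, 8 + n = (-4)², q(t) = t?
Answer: 320391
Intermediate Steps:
n = 8 (n = -8 + (-4)² = -8 + 16 = 8)
v(T, J) = -1 + T (v(T, J) = (-9 + T) + 8 = -1 + T)
319759 + v(633, -79) = 319759 + (-1 + 633) = 319759 + 632 = 320391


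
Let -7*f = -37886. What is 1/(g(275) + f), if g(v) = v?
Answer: 7/39811 ≈ 0.00017583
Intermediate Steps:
f = 37886/7 (f = -⅐*(-37886) = 37886/7 ≈ 5412.3)
1/(g(275) + f) = 1/(275 + 37886/7) = 1/(39811/7) = 7/39811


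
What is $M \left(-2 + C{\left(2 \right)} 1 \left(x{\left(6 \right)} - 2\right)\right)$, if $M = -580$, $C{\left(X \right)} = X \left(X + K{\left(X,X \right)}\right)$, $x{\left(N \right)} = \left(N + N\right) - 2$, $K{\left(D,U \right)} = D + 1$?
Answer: $-45240$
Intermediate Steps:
$K{\left(D,U \right)} = 1 + D$
$x{\left(N \right)} = -2 + 2 N$ ($x{\left(N \right)} = 2 N - 2 = -2 + 2 N$)
$C{\left(X \right)} = X \left(1 + 2 X\right)$ ($C{\left(X \right)} = X \left(X + \left(1 + X\right)\right) = X \left(1 + 2 X\right)$)
$M \left(-2 + C{\left(2 \right)} 1 \left(x{\left(6 \right)} - 2\right)\right) = - 580 \left(-2 + 2 \left(1 + 2 \cdot 2\right) 1 \left(\left(-2 + 2 \cdot 6\right) - 2\right)\right) = - 580 \left(-2 + 2 \left(1 + 4\right) 1 \left(\left(-2 + 12\right) - 2\right)\right) = - 580 \left(-2 + 2 \cdot 5 \cdot 1 \left(10 - 2\right)\right) = - 580 \left(-2 + 10 \cdot 1 \cdot 8\right) = - 580 \left(-2 + 10 \cdot 8\right) = - 580 \left(-2 + 80\right) = \left(-580\right) 78 = -45240$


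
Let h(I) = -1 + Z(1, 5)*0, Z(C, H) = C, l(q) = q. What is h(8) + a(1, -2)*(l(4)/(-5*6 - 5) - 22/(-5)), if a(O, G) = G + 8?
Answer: 173/7 ≈ 24.714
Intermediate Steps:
a(O, G) = 8 + G
h(I) = -1 (h(I) = -1 + 1*0 = -1 + 0 = -1)
h(8) + a(1, -2)*(l(4)/(-5*6 - 5) - 22/(-5)) = -1 + (8 - 2)*(4/(-5*6 - 5) - 22/(-5)) = -1 + 6*(4/(-30 - 5) - 22*(-1/5)) = -1 + 6*(4/(-35) + 22/5) = -1 + 6*(4*(-1/35) + 22/5) = -1 + 6*(-4/35 + 22/5) = -1 + 6*(30/7) = -1 + 180/7 = 173/7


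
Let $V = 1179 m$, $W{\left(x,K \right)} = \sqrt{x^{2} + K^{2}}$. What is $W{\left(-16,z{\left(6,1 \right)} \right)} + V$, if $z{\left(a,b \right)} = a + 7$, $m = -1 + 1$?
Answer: $5 \sqrt{17} \approx 20.616$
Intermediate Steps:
$m = 0$
$z{\left(a,b \right)} = 7 + a$
$W{\left(x,K \right)} = \sqrt{K^{2} + x^{2}}$
$V = 0$ ($V = 1179 \cdot 0 = 0$)
$W{\left(-16,z{\left(6,1 \right)} \right)} + V = \sqrt{\left(7 + 6\right)^{2} + \left(-16\right)^{2}} + 0 = \sqrt{13^{2} + 256} + 0 = \sqrt{169 + 256} + 0 = \sqrt{425} + 0 = 5 \sqrt{17} + 0 = 5 \sqrt{17}$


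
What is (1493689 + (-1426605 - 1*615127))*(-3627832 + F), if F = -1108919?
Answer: 2595943228293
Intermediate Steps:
(1493689 + (-1426605 - 1*615127))*(-3627832 + F) = (1493689 + (-1426605 - 1*615127))*(-3627832 - 1108919) = (1493689 + (-1426605 - 615127))*(-4736751) = (1493689 - 2041732)*(-4736751) = -548043*(-4736751) = 2595943228293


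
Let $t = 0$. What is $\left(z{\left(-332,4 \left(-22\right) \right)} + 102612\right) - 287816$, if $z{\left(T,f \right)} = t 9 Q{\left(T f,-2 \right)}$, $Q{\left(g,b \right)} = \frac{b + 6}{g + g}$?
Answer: $-185204$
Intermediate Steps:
$Q{\left(g,b \right)} = \frac{6 + b}{2 g}$
$z{\left(T,f \right)} = 0$ ($z{\left(T,f \right)} = 0 \cdot 9 \frac{6 - 2}{2 T f} = 0 \cdot \frac{1}{2} \frac{1}{T f} 4 = 0 \frac{2}{T f} = 0$)
$\left(z{\left(-332,4 \left(-22\right) \right)} + 102612\right) - 287816 = \left(0 + 102612\right) - 287816 = 102612 - 287816 = -185204$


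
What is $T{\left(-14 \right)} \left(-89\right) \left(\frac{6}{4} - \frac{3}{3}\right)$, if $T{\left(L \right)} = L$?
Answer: $623$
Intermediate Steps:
$T{\left(-14 \right)} \left(-89\right) \left(\frac{6}{4} - \frac{3}{3}\right) = \left(-14\right) \left(-89\right) \left(\frac{6}{4} - \frac{3}{3}\right) = 1246 \left(6 \cdot \frac{1}{4} - 1\right) = 1246 \left(\frac{3}{2} - 1\right) = 1246 \cdot \frac{1}{2} = 623$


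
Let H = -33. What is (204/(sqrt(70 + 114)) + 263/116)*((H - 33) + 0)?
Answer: -8679/58 - 3366*sqrt(46)/23 ≈ -1142.2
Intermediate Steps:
(204/(sqrt(70 + 114)) + 263/116)*((H - 33) + 0) = (204/(sqrt(70 + 114)) + 263/116)*((-33 - 33) + 0) = (204/(sqrt(184)) + 263*(1/116))*(-66 + 0) = (204/((2*sqrt(46))) + 263/116)*(-66) = (204*(sqrt(46)/92) + 263/116)*(-66) = (51*sqrt(46)/23 + 263/116)*(-66) = (263/116 + 51*sqrt(46)/23)*(-66) = -8679/58 - 3366*sqrt(46)/23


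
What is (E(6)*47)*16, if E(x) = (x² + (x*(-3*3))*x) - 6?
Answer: -221088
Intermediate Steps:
E(x) = -6 - 8*x² (E(x) = (x² + (x*(-9))*x) - 6 = (x² + (-9*x)*x) - 6 = (x² - 9*x²) - 6 = -8*x² - 6 = -6 - 8*x²)
(E(6)*47)*16 = ((-6 - 8*6²)*47)*16 = ((-6 - 8*36)*47)*16 = ((-6 - 288)*47)*16 = -294*47*16 = -13818*16 = -221088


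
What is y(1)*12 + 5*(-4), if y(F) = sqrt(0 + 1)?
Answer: -8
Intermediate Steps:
y(F) = 1 (y(F) = sqrt(1) = 1)
y(1)*12 + 5*(-4) = 1*12 + 5*(-4) = 12 - 20 = -8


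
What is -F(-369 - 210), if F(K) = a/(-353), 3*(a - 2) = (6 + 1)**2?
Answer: 55/1059 ≈ 0.051936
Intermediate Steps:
a = 55/3 (a = 2 + (6 + 1)**2/3 = 2 + (1/3)*7**2 = 2 + (1/3)*49 = 2 + 49/3 = 55/3 ≈ 18.333)
F(K) = -55/1059 (F(K) = (55/3)/(-353) = (55/3)*(-1/353) = -55/1059)
-F(-369 - 210) = -1*(-55/1059) = 55/1059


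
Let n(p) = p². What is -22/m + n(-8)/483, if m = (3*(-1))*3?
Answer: 3734/1449 ≈ 2.5770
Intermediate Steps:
m = -9 (m = -3*3 = -9)
-22/m + n(-8)/483 = -22/(-9) + (-8)²/483 = -22*(-⅑) + 64*(1/483) = 22/9 + 64/483 = 3734/1449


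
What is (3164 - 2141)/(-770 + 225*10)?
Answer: 1023/1480 ≈ 0.69122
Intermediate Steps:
(3164 - 2141)/(-770 + 225*10) = 1023/(-770 + 2250) = 1023/1480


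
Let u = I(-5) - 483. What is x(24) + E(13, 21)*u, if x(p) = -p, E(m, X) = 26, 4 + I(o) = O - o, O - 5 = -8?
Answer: -12634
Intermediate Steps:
O = -3 (O = 5 - 8 = -3)
I(o) = -7 - o (I(o) = -4 + (-3 - o) = -7 - o)
u = -485 (u = (-7 - 1*(-5)) - 483 = (-7 + 5) - 483 = -2 - 483 = -485)
x(24) + E(13, 21)*u = -1*24 + 26*(-485) = -24 - 12610 = -12634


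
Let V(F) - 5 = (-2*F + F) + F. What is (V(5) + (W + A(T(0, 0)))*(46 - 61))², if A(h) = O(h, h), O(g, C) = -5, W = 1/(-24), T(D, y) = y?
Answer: 416025/64 ≈ 6500.4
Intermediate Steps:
W = -1/24 ≈ -0.041667
A(h) = -5
V(F) = 5 (V(F) = 5 + ((-2*F + F) + F) = 5 + (-F + F) = 5 + 0 = 5)
(V(5) + (W + A(T(0, 0)))*(46 - 61))² = (5 + (-1/24 - 5)*(46 - 61))² = (5 - 121/24*(-15))² = (5 + 605/8)² = (645/8)² = 416025/64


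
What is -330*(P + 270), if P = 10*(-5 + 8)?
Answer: -99000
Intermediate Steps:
P = 30 (P = 10*3 = 30)
-330*(P + 270) = -330*(30 + 270) = -330*300 = -99000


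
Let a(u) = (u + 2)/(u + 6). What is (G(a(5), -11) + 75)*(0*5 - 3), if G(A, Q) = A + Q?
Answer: -2133/11 ≈ -193.91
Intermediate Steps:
a(u) = (2 + u)/(6 + u)
(G(a(5), -11) + 75)*(0*5 - 3) = (((2 + 5)/(6 + 5) - 11) + 75)*(0*5 - 3) = ((7/11 - 11) + 75)*(0 - 3) = (((1/11)*7 - 11) + 75)*(-3) = ((7/11 - 11) + 75)*(-3) = (-114/11 + 75)*(-3) = (711/11)*(-3) = -2133/11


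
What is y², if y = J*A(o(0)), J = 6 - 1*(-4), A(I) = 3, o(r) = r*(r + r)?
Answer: 900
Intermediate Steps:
o(r) = 2*r² (o(r) = r*(2*r) = 2*r²)
J = 10 (J = 6 + 4 = 10)
y = 30 (y = 10*3 = 30)
y² = 30² = 900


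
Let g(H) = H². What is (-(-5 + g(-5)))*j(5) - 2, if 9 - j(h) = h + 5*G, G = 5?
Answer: 418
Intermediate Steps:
j(h) = -16 - h (j(h) = 9 - (h + 5*5) = 9 - (h + 25) = 9 - (25 + h) = 9 + (-25 - h) = -16 - h)
(-(-5 + g(-5)))*j(5) - 2 = (-(-5 + (-5)²))*(-16 - 1*5) - 2 = (-(-5 + 25))*(-16 - 5) - 2 = -1*20*(-21) - 2 = -20*(-21) - 2 = 420 - 2 = 418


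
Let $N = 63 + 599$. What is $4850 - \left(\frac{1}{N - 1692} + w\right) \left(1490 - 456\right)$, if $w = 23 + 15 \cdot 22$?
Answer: $- \frac{185477763}{515} \approx -3.6015 \cdot 10^{5}$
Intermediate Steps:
$N = 662$
$w = 353$ ($w = 23 + 330 = 353$)
$4850 - \left(\frac{1}{N - 1692} + w\right) \left(1490 - 456\right) = 4850 - \left(\frac{1}{662 - 1692} + 353\right) \left(1490 - 456\right) = 4850 - \left(\frac{1}{-1030} + 353\right) 1034 = 4850 - \left(- \frac{1}{1030} + 353\right) 1034 = 4850 - \frac{363589}{1030} \cdot 1034 = 4850 - \frac{187975513}{515} = - \frac{185477763}{515}$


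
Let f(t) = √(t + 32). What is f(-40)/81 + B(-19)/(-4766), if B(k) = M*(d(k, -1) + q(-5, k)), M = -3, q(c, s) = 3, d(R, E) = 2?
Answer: 15/4766 + 2*I*√2/81 ≈ 0.0031473 + 0.034919*I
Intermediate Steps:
f(t) = √(32 + t)
B(k) = -15 (B(k) = -3*(2 + 3) = -3*5 = -15)
f(-40)/81 + B(-19)/(-4766) = √(32 - 40)/81 - 15/(-4766) = √(-8)*(1/81) - 15*(-1/4766) = (2*I*√2)*(1/81) + 15/4766 = 2*I*√2/81 + 15/4766 = 15/4766 + 2*I*√2/81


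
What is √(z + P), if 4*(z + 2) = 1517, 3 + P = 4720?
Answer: √20377/2 ≈ 71.374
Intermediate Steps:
P = 4717 (P = -3 + 4720 = 4717)
z = 1509/4 (z = -2 + (¼)*1517 = -2 + 1517/4 = 1509/4 ≈ 377.25)
√(z + P) = √(1509/4 + 4717) = √(20377/4) = √20377/2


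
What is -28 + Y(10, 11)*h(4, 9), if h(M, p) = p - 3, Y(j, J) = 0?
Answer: -28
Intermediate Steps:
h(M, p) = -3 + p
-28 + Y(10, 11)*h(4, 9) = -28 + 0*(-3 + 9) = -28 + 0*6 = -28 + 0 = -28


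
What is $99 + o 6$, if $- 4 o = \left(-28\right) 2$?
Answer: $183$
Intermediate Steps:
$o = 14$ ($o = - \frac{\left(-28\right) 2}{4} = \left(- \frac{1}{4}\right) \left(-56\right) = 14$)
$99 + o 6 = 99 + 14 \cdot 6 = 99 + 84 = 183$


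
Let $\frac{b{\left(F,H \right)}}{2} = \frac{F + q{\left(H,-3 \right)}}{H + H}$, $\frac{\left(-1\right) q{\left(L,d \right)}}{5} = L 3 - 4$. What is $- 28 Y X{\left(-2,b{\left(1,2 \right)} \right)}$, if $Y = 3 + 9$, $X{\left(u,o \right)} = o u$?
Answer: $-3024$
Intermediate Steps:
$q{\left(L,d \right)} = 20 - 15 L$ ($q{\left(L,d \right)} = - 5 \left(L 3 - 4\right) = - 5 \left(3 L - 4\right) = - 5 \left(-4 + 3 L\right) = 20 - 15 L$)
$b{\left(F,H \right)} = \frac{20 + F - 15 H}{H}$ ($b{\left(F,H \right)} = 2 \frac{F - \left(-20 + 15 H\right)}{H + H} = 2 \frac{20 + F - 15 H}{2 H} = \frac{20 + F - 15 H}{H}$)
$Y = 12$
$- 28 Y X{\left(-2,b{\left(1,2 \right)} \right)} = \left(-28\right) 12 \frac{20 + 1 - 30}{2} \left(-2\right) = - 336 \frac{20 + 1 - 30}{2} \left(-2\right) = - 336 \cdot \frac{1}{2} \left(-9\right) \left(-2\right) = - 336 \left(\left(- \frac{9}{2}\right) \left(-2\right)\right) = \left(-336\right) 9 = -3024$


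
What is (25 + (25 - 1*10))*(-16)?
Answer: -640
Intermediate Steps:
(25 + (25 - 1*10))*(-16) = (25 + (25 - 10))*(-16) = (25 + 15)*(-16) = 40*(-16) = -640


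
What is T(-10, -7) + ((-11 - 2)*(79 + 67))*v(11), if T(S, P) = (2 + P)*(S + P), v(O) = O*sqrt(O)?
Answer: 85 - 20878*sqrt(11) ≈ -69160.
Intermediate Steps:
v(O) = O**(3/2)
T(S, P) = (2 + P)*(P + S)
T(-10, -7) + ((-11 - 2)*(79 + 67))*v(11) = ((-7)**2 + 2*(-7) + 2*(-10) - 7*(-10)) + ((-11 - 2)*(79 + 67))*11**(3/2) = (49 - 14 - 20 + 70) + (-13*146)*(11*sqrt(11)) = 85 - 20878*sqrt(11)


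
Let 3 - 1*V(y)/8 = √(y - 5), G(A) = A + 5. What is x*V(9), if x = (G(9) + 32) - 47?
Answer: -8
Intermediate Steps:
G(A) = 5 + A
V(y) = 24 - 8*√(-5 + y) (V(y) = 24 - 8*√(y - 5) = 24 - 8*√(-5 + y))
x = -1 (x = ((5 + 9) + 32) - 47 = (14 + 32) - 47 = 46 - 47 = -1)
x*V(9) = -(24 - 8*√(-5 + 9)) = -(24 - 8*√4) = -(24 - 8*2) = -(24 - 16) = -1*8 = -8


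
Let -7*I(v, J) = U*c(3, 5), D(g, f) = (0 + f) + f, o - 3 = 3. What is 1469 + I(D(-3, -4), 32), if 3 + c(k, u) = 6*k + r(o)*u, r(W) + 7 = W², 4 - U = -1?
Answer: 9483/7 ≈ 1354.7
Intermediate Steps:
o = 6 (o = 3 + 3 = 6)
U = 5 (U = 4 - 1*(-1) = 4 + 1 = 5)
r(W) = -7 + W²
c(k, u) = -3 + 6*k + 29*u (c(k, u) = -3 + (6*k + (-7 + 6²)*u) = -3 + (6*k + (-7 + 36)*u) = -3 + (6*k + 29*u) = -3 + 6*k + 29*u)
D(g, f) = 2*f (D(g, f) = f + f = 2*f)
I(v, J) = -800/7 (I(v, J) = -5*(-3 + 6*3 + 29*5)/7 = -5*(-3 + 18 + 145)/7 = -5*160/7 = -⅐*800 = -800/7)
1469 + I(D(-3, -4), 32) = 1469 - 800/7 = 9483/7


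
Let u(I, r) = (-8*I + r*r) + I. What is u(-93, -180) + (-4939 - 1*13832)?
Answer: 14280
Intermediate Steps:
u(I, r) = r**2 - 7*I (u(I, r) = (-8*I + r**2) + I = (r**2 - 8*I) + I = r**2 - 7*I)
u(-93, -180) + (-4939 - 1*13832) = ((-180)**2 - 7*(-93)) + (-4939 - 1*13832) = (32400 + 651) + (-4939 - 13832) = 33051 - 18771 = 14280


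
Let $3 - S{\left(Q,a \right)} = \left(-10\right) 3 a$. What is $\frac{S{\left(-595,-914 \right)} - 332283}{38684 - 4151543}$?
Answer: $\frac{119900}{1370953} \approx 0.087457$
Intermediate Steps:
$S{\left(Q,a \right)} = 3 + 30 a$ ($S{\left(Q,a \right)} = 3 - \left(-10\right) 3 a = 3 - - 30 a = 3 + 30 a$)
$\frac{S{\left(-595,-914 \right)} - 332283}{38684 - 4151543} = \frac{\left(3 + 30 \left(-914\right)\right) - 332283}{38684 - 4151543} = \frac{\left(3 - 27420\right) - 332283}{-4112859} = \left(-27417 - 332283\right) \left(- \frac{1}{4112859}\right) = \left(-359700\right) \left(- \frac{1}{4112859}\right) = \frac{119900}{1370953}$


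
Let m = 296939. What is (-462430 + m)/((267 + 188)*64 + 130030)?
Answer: -165491/159150 ≈ -1.0398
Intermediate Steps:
(-462430 + m)/((267 + 188)*64 + 130030) = (-462430 + 296939)/((267 + 188)*64 + 130030) = -165491/(455*64 + 130030) = -165491/(29120 + 130030) = -165491/159150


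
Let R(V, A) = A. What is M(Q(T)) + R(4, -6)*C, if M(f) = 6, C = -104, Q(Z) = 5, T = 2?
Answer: 630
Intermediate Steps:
M(Q(T)) + R(4, -6)*C = 6 - 6*(-104) = 6 + 624 = 630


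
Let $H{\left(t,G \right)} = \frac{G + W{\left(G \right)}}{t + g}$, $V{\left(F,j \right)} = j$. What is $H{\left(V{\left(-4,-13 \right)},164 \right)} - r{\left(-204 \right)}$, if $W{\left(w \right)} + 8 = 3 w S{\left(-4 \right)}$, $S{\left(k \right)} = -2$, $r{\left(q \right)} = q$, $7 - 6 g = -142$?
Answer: $\frac{9516}{71} \approx 134.03$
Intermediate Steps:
$g = \frac{149}{6}$ ($g = \frac{7}{6} - - \frac{71}{3} = \frac{7}{6} + \frac{71}{3} = \frac{149}{6} \approx 24.833$)
$W{\left(w \right)} = -8 - 6 w$ ($W{\left(w \right)} = -8 + 3 w \left(-2\right) = -8 - 6 w$)
$H{\left(t,G \right)} = \frac{-8 - 5 G}{\frac{149}{6} + t}$ ($H{\left(t,G \right)} = \frac{G - \left(8 + 6 G\right)}{t + \frac{149}{6}} = \frac{-8 - 5 G}{\frac{149}{6} + t}$)
$H{\left(V{\left(-4,-13 \right)},164 \right)} - r{\left(-204 \right)} = \frac{6 \left(-8 - 820\right)}{149 + 6 \left(-13\right)} - -204 = \frac{6 \left(-8 - 820\right)}{149 - 78} + 204 = 6 \cdot \frac{1}{71} \left(-828\right) + 204 = - \frac{4968}{71} + 204 = \frac{9516}{71}$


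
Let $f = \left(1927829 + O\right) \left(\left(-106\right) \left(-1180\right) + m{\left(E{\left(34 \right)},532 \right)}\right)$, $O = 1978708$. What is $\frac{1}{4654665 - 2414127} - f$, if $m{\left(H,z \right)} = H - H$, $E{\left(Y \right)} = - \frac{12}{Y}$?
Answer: $- \frac{1094793294181002479}{2240538} \approx -4.8863 \cdot 10^{11}$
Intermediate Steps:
$m{\left(H,z \right)} = 0$
$f = 488629647960$ ($f = \left(1927829 + 1978708\right) \left(\left(-106\right) \left(-1180\right) + 0\right) = 3906537 \left(125080 + 0\right) = 3906537 \cdot 125080 = 488629647960$)
$\frac{1}{4654665 - 2414127} - f = \frac{1}{4654665 - 2414127} - 488629647960 = \frac{1}{2240538} - 488629647960 = - \frac{1094793294181002479}{2240538}$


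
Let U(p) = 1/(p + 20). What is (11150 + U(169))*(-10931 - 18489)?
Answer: -61998266420/189 ≈ -3.2803e+8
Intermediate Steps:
U(p) = 1/(20 + p)
(11150 + U(169))*(-10931 - 18489) = (11150 + 1/(20 + 169))*(-10931 - 18489) = (11150 + 1/189)*(-29420) = (2107351/189)*(-29420) = -61998266420/189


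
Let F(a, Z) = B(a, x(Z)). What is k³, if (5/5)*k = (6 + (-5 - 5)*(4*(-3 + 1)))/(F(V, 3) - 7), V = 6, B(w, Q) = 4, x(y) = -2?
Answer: -636056/27 ≈ -23558.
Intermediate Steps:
F(a, Z) = 4
k = -86/3 (k = (6 + (-5 - 5)*(4*(-3 + 1)))/(4 - 7) = (6 - 40*(-2))/(-3) = (6 - 10*(-8))*(-⅓) = (6 + 80)*(-⅓) = 86*(-⅓) = -86/3 ≈ -28.667)
k³ = (-86/3)³ = -636056/27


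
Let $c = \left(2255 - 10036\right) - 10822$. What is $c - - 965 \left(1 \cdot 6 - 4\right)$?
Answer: $-16673$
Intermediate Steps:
$c = -18603$ ($c = -7781 - 10822 = -18603$)
$c - - 965 \left(1 \cdot 6 - 4\right) = -18603 - - 965 \left(1 \cdot 6 - 4\right) = -18603 - - 965 \left(6 - 4\right) = -18603 - \left(-965\right) 2 = -18603 - -1930 = -18603 + 1930 = -16673$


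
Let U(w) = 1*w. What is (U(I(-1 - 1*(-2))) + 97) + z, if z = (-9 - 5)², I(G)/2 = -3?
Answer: 287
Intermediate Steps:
I(G) = -6 (I(G) = 2*(-3) = -6)
z = 196 (z = (-14)² = 196)
U(w) = w
(U(I(-1 - 1*(-2))) + 97) + z = (-6 + 97) + 196 = 91 + 196 = 287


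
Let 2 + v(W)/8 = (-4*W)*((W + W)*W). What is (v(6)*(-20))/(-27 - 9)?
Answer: -69200/9 ≈ -7688.9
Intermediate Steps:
v(W) = -16 - 64*W**3 (v(W) = -16 + 8*((-4*W)*((W + W)*W)) = -16 + 8*((-4*W)*((2*W)*W)) = -16 + 8*((-4*W)*(2*W**2)) = -16 + 8*(-8*W**3) = -16 - 64*W**3)
(v(6)*(-20))/(-27 - 9) = ((-16 - 64*6**3)*(-20))/(-27 - 9) = ((-16 - 64*216)*(-20))/(-36) = ((-16 - 13824)*(-20))*(-1/36) = -13840*(-20)*(-1/36) = 276800*(-1/36) = -69200/9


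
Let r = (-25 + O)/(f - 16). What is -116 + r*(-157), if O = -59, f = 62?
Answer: 3926/23 ≈ 170.70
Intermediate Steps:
r = -42/23 (r = (-25 - 59)/(62 - 16) = -84/46 = -84*1/46 = -42/23 ≈ -1.8261)
-116 + r*(-157) = -116 - 42/23*(-157) = -116 + 6594/23 = 3926/23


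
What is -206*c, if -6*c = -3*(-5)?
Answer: 515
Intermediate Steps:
c = -5/2 (c = -(-1)*(-5)/2 = -⅙*15 = -5/2 ≈ -2.5000)
-206*c = -206*(-5)/2 = -1*(-515) = 515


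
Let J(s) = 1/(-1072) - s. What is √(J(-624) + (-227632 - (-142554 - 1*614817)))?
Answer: √38092792045/268 ≈ 728.26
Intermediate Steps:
J(s) = -1/1072 - s
√(J(-624) + (-227632 - (-142554 - 1*614817))) = √((-1/1072 - 1*(-624)) + (-227632 - (-142554 - 1*614817))) = √((-1/1072 + 624) + (-227632 - (-142554 - 614817))) = √(668927/1072 + (-227632 - 1*(-757371))) = √(668927/1072 + (-227632 + 757371)) = √(668927/1072 + 529739) = √(568549135/1072) = √38092792045/268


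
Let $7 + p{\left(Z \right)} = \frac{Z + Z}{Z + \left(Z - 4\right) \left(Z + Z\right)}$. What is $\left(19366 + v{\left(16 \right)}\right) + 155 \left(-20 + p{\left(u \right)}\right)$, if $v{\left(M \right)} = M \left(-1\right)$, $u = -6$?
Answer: $\frac{287825}{19} \approx 15149.0$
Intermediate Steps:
$v{\left(M \right)} = - M$
$p{\left(Z \right)} = -7 + \frac{2 Z}{Z + 2 Z \left(-4 + Z\right)}$ ($p{\left(Z \right)} = -7 + \frac{Z + Z}{Z + \left(Z - 4\right) \left(Z + Z\right)} = -7 + \frac{2 Z}{Z + \left(-4 + Z\right) 2 Z} = -7 + \frac{2 Z}{Z + 2 Z \left(-4 + Z\right)}$)
$\left(19366 + v{\left(16 \right)}\right) + 155 \left(-20 + p{\left(u \right)}\right) = \left(19366 - 16\right) + 155 \left(-20 + \frac{51 - -84}{-7 + 2 \left(-6\right)}\right) = \left(19366 - 16\right) + 155 \left(-20 + \frac{51 + 84}{-7 - 12}\right) = 19350 + 155 \left(-20 + \frac{1}{-19} \cdot 135\right) = 19350 + 155 \left(-20 - \frac{135}{19}\right) = 19350 + 155 \left(- \frac{515}{19}\right) = 19350 - \frac{79825}{19} = \frac{287825}{19}$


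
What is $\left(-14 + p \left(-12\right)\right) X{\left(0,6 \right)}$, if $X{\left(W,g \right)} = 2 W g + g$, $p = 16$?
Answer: $-1236$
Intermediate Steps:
$X{\left(W,g \right)} = g + 2 W g$ ($X{\left(W,g \right)} = 2 W g + g = g + 2 W g$)
$\left(-14 + p \left(-12\right)\right) X{\left(0,6 \right)} = \left(-14 + 16 \left(-12\right)\right) 6 \left(1 + 2 \cdot 0\right) = \left(-14 - 192\right) 6 \left(1 + 0\right) = - 206 \cdot 6 \cdot 1 = \left(-206\right) 6 = -1236$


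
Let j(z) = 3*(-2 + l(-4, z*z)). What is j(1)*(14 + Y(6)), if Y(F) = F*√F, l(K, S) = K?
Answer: -252 - 108*√6 ≈ -516.54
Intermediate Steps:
j(z) = -18 (j(z) = 3*(-2 - 4) = 3*(-6) = -18)
Y(F) = F^(3/2)
j(1)*(14 + Y(6)) = -18*(14 + 6^(3/2)) = -18*(14 + 6*√6) = -252 - 108*√6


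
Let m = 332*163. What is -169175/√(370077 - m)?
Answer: -169175*√315961/315961 ≈ -300.97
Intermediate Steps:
m = 54116
-169175/√(370077 - m) = -169175/√(370077 - 1*54116) = -169175/√(370077 - 54116) = -169175*√315961/315961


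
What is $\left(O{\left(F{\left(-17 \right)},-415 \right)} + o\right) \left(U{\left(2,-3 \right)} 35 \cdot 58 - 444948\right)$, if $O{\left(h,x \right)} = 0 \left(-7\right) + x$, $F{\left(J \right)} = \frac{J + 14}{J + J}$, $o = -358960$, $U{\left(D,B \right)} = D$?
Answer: $158444125000$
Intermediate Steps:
$F{\left(J \right)} = \frac{14 + J}{2 J}$
$O{\left(h,x \right)} = x$ ($O{\left(h,x \right)} = 0 + x = x$)
$\left(O{\left(F{\left(-17 \right)},-415 \right)} + o\right) \left(U{\left(2,-3 \right)} 35 \cdot 58 - 444948\right) = \left(-415 - 358960\right) \left(2 \cdot 35 \cdot 58 - 444948\right) = - 359375 \left(70 \cdot 58 - 444948\right) = - 359375 \left(4060 - 444948\right) = \left(-359375\right) \left(-440888\right) = 158444125000$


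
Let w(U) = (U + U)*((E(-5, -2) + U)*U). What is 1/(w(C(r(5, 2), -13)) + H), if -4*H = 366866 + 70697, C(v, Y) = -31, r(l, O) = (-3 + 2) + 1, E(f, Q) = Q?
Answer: -4/691267 ≈ -5.7865e-6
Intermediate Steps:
r(l, O) = 0 (r(l, O) = -1 + 1 = 0)
w(U) = 2*U**2*(-2 + U) (w(U) = (U + U)*((-2 + U)*U) = (2*U)*(U*(-2 + U)) = 2*U**2*(-2 + U))
H = -437563/4 (H = -(366866 + 70697)/4 = -1/4*437563 = -437563/4 ≈ -1.0939e+5)
1/(w(C(r(5, 2), -13)) + H) = 1/(2*(-31)**2*(-2 - 31) - 437563/4) = 1/(2*961*(-33) - 437563/4) = 1/(-63426 - 437563/4) = 1/(-691267/4) = -4/691267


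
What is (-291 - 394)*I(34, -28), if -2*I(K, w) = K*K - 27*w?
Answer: 654860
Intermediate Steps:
I(K, w) = -K**2/2 + 27*w/2 (I(K, w) = -(K*K - 27*w)/2 = -(K**2 - 27*w)/2 = -K**2/2 + 27*w/2)
(-291 - 394)*I(34, -28) = (-291 - 394)*(-1/2*34**2 + (27/2)*(-28)) = -685*(-1/2*1156 - 378) = -685*(-578 - 378) = -685*(-956) = 654860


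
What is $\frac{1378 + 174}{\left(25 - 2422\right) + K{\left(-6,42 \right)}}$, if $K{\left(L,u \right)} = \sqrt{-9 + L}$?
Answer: $- \frac{155006}{239401} - \frac{194 i \sqrt{15}}{718203} \approx -0.64747 - 0.0010462 i$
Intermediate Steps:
$\frac{1378 + 174}{\left(25 - 2422\right) + K{\left(-6,42 \right)}} = \frac{1378 + 174}{\left(25 - 2422\right) + \sqrt{-9 - 6}} = \frac{1552}{\left(25 - 2422\right) + \sqrt{-15}} = \frac{1552}{-2397 + i \sqrt{15}}$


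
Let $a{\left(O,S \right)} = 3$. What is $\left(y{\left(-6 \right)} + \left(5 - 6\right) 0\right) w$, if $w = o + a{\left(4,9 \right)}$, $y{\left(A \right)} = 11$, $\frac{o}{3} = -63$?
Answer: $-2046$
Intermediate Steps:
$o = -189$ ($o = 3 \left(-63\right) = -189$)
$w = -186$ ($w = -189 + 3 = -186$)
$\left(y{\left(-6 \right)} + \left(5 - 6\right) 0\right) w = \left(11 + \left(5 - 6\right) 0\right) \left(-186\right) = \left(11 - 0\right) \left(-186\right) = \left(11 + 0\right) \left(-186\right) = 11 \left(-186\right) = -2046$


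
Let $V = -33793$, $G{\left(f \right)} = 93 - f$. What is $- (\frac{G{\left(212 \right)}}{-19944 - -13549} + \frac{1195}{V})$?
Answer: $\frac{3620658}{216106235} \approx 0.016754$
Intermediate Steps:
$- (\frac{G{\left(212 \right)}}{-19944 - -13549} + \frac{1195}{V}) = - (\frac{93 - 212}{-19944 - -13549} + \frac{1195}{-33793}) = - (\frac{93 - 212}{-19944 + 13549} + 1195 \left(- \frac{1}{33793}\right)) = - (- \frac{119}{-6395} - \frac{1195}{33793}) = - (\left(-119\right) \left(- \frac{1}{6395}\right) - \frac{1195}{33793}) = - (\frac{119}{6395} - \frac{1195}{33793}) = \left(-1\right) \left(- \frac{3620658}{216106235}\right) = \frac{3620658}{216106235}$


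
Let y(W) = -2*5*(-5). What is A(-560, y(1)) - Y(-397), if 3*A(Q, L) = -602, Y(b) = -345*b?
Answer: -411497/3 ≈ -1.3717e+5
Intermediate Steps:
y(W) = 50 (y(W) = -10*(-5) = 50)
A(Q, L) = -602/3 (A(Q, L) = (⅓)*(-602) = -602/3)
A(-560, y(1)) - Y(-397) = -602/3 - (-345)*(-397) = -602/3 - 1*136965 = -602/3 - 136965 = -411497/3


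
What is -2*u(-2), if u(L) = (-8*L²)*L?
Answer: -128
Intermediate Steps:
u(L) = -8*L³
-2*u(-2) = -(-16)*(-2)³ = -(-16)*(-8) = -2*64 = -128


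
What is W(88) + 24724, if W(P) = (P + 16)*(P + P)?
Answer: 43028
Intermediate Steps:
W(P) = 2*P*(16 + P) (W(P) = (16 + P)*(2*P) = 2*P*(16 + P))
W(88) + 24724 = 2*88*(16 + 88) + 24724 = 2*88*104 + 24724 = 18304 + 24724 = 43028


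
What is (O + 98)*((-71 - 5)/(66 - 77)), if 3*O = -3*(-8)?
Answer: 8056/11 ≈ 732.36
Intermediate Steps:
O = 8 (O = (-3*(-8))/3 = (⅓)*24 = 8)
(O + 98)*((-71 - 5)/(66 - 77)) = (8 + 98)*((-71 - 5)/(66 - 77)) = 106*(-76/(-11)) = 106*(-76*(-1/11)) = 106*(76/11) = 8056/11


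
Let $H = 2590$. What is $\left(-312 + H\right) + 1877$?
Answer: $4155$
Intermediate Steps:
$\left(-312 + H\right) + 1877 = \left(-312 + 2590\right) + 1877 = 2278 + 1877 = 4155$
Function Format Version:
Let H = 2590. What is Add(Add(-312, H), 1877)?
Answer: 4155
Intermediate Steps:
Add(Add(-312, H), 1877) = Add(Add(-312, 2590), 1877) = Add(2278, 1877) = 4155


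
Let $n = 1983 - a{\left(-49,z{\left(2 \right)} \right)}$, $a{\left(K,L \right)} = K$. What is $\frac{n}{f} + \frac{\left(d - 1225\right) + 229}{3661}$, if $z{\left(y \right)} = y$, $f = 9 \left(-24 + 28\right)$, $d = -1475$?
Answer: $\frac{262507}{4707} \approx 55.769$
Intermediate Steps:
$f = 36$ ($f = 9 \cdot 4 = 36$)
$n = 2032$ ($n = 1983 - -49 = 1983 + 49 = 2032$)
$\frac{n}{f} + \frac{\left(d - 1225\right) + 229}{3661} = \frac{2032}{36} + \frac{\left(-1475 - 1225\right) + 229}{3661} = 2032 \cdot \frac{1}{36} + \left(-2700 + 229\right) \frac{1}{3661} = \frac{508}{9} - \frac{353}{523} = \frac{262507}{4707}$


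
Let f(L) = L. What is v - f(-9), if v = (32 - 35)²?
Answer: 18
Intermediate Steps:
v = 9 (v = (-3)² = 9)
v - f(-9) = 9 - 1*(-9) = 9 + 9 = 18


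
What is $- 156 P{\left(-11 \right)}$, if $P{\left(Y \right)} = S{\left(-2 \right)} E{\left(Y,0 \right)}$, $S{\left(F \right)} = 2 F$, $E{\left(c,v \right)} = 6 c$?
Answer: $-41184$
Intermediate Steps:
$P{\left(Y \right)} = - 24 Y$ ($P{\left(Y \right)} = 2 \left(-2\right) 6 Y = - 4 \cdot 6 Y = - 24 Y$)
$- 156 P{\left(-11 \right)} = - 156 \left(\left(-24\right) \left(-11\right)\right) = \left(-156\right) 264 = -41184$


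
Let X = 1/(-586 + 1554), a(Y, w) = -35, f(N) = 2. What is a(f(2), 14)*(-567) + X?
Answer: 19209961/968 ≈ 19845.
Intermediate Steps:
X = 1/968 ≈ 0.0010331
a(f(2), 14)*(-567) + X = -35*(-567) + 1/968 = 19845 + 1/968 = 19209961/968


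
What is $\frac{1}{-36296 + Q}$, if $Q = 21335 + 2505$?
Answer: $- \frac{1}{12456} \approx -8.0283 \cdot 10^{-5}$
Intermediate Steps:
$Q = 23840$
$\frac{1}{-36296 + Q} = \frac{1}{-36296 + 23840} = \frac{1}{-12456} = - \frac{1}{12456}$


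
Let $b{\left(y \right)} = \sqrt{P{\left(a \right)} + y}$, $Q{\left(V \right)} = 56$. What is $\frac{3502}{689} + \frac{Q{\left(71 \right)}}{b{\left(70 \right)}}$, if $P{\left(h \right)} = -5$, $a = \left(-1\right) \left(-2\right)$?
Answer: $\frac{3502}{689} + \frac{56 \sqrt{65}}{65} \approx 12.029$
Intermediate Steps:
$a = 2$
$b{\left(y \right)} = \sqrt{-5 + y}$
$\frac{3502}{689} + \frac{Q{\left(71 \right)}}{b{\left(70 \right)}} = \frac{3502}{689} + \frac{56}{\sqrt{-5 + 70}} = 3502 \cdot \frac{1}{689} + \frac{56}{\sqrt{65}} = \frac{3502}{689} + 56 \frac{\sqrt{65}}{65} = \frac{3502}{689} + \frac{56 \sqrt{65}}{65}$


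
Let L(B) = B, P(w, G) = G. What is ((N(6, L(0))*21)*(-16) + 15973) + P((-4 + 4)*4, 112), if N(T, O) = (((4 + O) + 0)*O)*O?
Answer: 16085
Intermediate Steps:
N(T, O) = O²*(4 + O) (N(T, O) = ((4 + O)*O)*O = (O*(4 + O))*O = O²*(4 + O))
((N(6, L(0))*21)*(-16) + 15973) + P((-4 + 4)*4, 112) = (((0²*(4 + 0))*21)*(-16) + 15973) + 112 = (((0*4)*21)*(-16) + 15973) + 112 = ((0*21)*(-16) + 15973) + 112 = (0*(-16) + 15973) + 112 = (0 + 15973) + 112 = 15973 + 112 = 16085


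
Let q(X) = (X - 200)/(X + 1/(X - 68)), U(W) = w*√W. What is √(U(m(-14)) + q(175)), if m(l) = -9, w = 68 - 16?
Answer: √(-50092050 + 54703439856*I)/18726 ≈ 8.8277 + 8.8358*I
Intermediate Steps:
w = 52
U(W) = 52*√W
q(X) = (-200 + X)/(X + 1/(-68 + X))
√(U(m(-14)) + q(175)) = √(52*√(-9) + (13600 + 175² - 268*175)/(1 + 175² - 68*175)) = √(52*(3*I) + (13600 + 30625 - 46900)/(1 + 30625 - 11900)) = √(156*I - 2675/18726) = √(-2675/18726 + 156*I)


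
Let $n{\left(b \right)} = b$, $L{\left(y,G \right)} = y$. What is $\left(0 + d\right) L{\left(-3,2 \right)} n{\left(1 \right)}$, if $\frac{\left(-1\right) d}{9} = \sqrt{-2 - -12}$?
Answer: $27 \sqrt{10} \approx 85.381$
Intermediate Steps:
$d = - 9 \sqrt{10}$ ($d = - 9 \sqrt{-2 - -12} = - 9 \sqrt{-2 + 12} = - 9 \sqrt{10} \approx -28.461$)
$\left(0 + d\right) L{\left(-3,2 \right)} n{\left(1 \right)} = \left(0 - 9 \sqrt{10}\right) \left(-3\right) 1 = - 9 \sqrt{10} \left(-3\right) 1 = 27 \sqrt{10} \cdot 1 = 27 \sqrt{10}$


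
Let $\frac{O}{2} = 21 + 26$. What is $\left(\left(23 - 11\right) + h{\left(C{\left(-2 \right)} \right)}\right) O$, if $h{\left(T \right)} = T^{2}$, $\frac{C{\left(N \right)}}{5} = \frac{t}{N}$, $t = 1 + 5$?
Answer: $22278$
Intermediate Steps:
$t = 6$
$O = 94$ ($O = 2 \left(21 + 26\right) = 2 \cdot 47 = 94$)
$C{\left(N \right)} = \frac{30}{N}$ ($C{\left(N \right)} = 5 \frac{6}{N} = \frac{30}{N}$)
$\left(\left(23 - 11\right) + h{\left(C{\left(-2 \right)} \right)}\right) O = \left(\left(23 - 11\right) + \left(\frac{30}{-2}\right)^{2}\right) 94 = \left(12 + \left(30 \left(- \frac{1}{2}\right)\right)^{2}\right) 94 = \left(12 + \left(-15\right)^{2}\right) 94 = \left(12 + 225\right) 94 = 237 \cdot 94 = 22278$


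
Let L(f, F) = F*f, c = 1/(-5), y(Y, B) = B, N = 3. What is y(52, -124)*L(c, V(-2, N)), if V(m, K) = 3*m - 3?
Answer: -1116/5 ≈ -223.20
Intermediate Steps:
V(m, K) = -3 + 3*m
c = -⅕ ≈ -0.20000
y(52, -124)*L(c, V(-2, N)) = -124*(-3 + 3*(-2))*(-1)/5 = -124*(-3 - 6)*(-1)/5 = -(-1116)*(-1)/5 = -124*9/5 = -1116/5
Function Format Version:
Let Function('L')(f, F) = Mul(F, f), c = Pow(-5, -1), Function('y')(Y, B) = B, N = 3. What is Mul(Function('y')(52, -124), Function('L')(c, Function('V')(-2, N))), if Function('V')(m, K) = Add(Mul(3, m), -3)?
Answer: Rational(-1116, 5) ≈ -223.20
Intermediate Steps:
Function('V')(m, K) = Add(-3, Mul(3, m))
c = Rational(-1, 5) ≈ -0.20000
Mul(Function('y')(52, -124), Function('L')(c, Function('V')(-2, N))) = Mul(-124, Mul(Add(-3, Mul(3, -2)), Rational(-1, 5))) = Mul(-124, Mul(Add(-3, -6), Rational(-1, 5))) = Mul(-124, Mul(-9, Rational(-1, 5))) = Mul(-124, Rational(9, 5)) = Rational(-1116, 5)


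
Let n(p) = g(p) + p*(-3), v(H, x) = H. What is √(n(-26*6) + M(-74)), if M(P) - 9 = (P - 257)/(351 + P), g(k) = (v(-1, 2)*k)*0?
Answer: √36508046/277 ≈ 21.813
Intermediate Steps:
g(k) = 0 (g(k) = -k*0 = 0)
n(p) = -3*p (n(p) = 0 + p*(-3) = 0 - 3*p = -3*p)
M(P) = 9 + (-257 + P)/(351 + P) (M(P) = 9 + (P - 257)/(351 + P) = 9 + (-257 + P)/(351 + P))
√(n(-26*6) + M(-74)) = √(-(-78)*6 + 2*(1451 + 5*(-74))/(351 - 74)) = √(-3*(-156) + 2*(1451 - 370)/277) = √(468 + 2*(1/277)*1081) = √(468 + 2162/277) = √(131798/277) = √36508046/277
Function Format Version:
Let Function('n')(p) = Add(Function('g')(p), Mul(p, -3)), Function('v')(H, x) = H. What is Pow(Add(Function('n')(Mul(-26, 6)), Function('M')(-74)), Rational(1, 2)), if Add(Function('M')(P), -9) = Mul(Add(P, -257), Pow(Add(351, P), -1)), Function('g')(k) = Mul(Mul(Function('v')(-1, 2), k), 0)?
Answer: Mul(Rational(1, 277), Pow(36508046, Rational(1, 2))) ≈ 21.813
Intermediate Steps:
Function('g')(k) = 0 (Function('g')(k) = Mul(Mul(-1, k), 0) = 0)
Function('n')(p) = Mul(-3, p) (Function('n')(p) = Add(0, Mul(p, -3)) = Add(0, Mul(-3, p)) = Mul(-3, p))
Function('M')(P) = Add(9, Mul(Pow(Add(351, P), -1), Add(-257, P))) (Function('M')(P) = Add(9, Mul(Add(P, -257), Pow(Add(351, P), -1))) = Add(9, Mul(Add(-257, P), Pow(Add(351, P), -1))) = Add(9, Mul(Pow(Add(351, P), -1), Add(-257, P))))
Pow(Add(Function('n')(Mul(-26, 6)), Function('M')(-74)), Rational(1, 2)) = Pow(Add(Mul(-3, Mul(-26, 6)), Mul(2, Pow(Add(351, -74), -1), Add(1451, Mul(5, -74)))), Rational(1, 2)) = Pow(Add(Mul(-3, -156), Mul(2, Pow(277, -1), Add(1451, -370))), Rational(1, 2)) = Pow(Add(468, Mul(2, Rational(1, 277), 1081)), Rational(1, 2)) = Pow(Add(468, Rational(2162, 277)), Rational(1, 2)) = Pow(Rational(131798, 277), Rational(1, 2)) = Mul(Rational(1, 277), Pow(36508046, Rational(1, 2)))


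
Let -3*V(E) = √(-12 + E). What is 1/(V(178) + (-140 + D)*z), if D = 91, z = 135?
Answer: -59535/393823859 + 3*√166/393823859 ≈ -0.00015107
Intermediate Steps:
V(E) = -√(-12 + E)/3
1/(V(178) + (-140 + D)*z) = 1/(-√(-12 + 178)/3 + (-140 + 91)*135) = 1/(-√166/3 - 49*135) = 1/(-√166/3 - 6615) = 1/(-6615 - √166/3)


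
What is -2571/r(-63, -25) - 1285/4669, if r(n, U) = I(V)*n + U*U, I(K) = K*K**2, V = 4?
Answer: 7626004/15907283 ≈ 0.47940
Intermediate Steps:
I(K) = K**3
r(n, U) = U**2 + 64*n (r(n, U) = 4**3*n + U*U = 64*n + U**2 = U**2 + 64*n)
-2571/r(-63, -25) - 1285/4669 = -2571/((-25)**2 + 64*(-63)) - 1285/4669 = -2571/(625 - 4032) - 1285*1/4669 = -2571/(-3407) - 1285/4669 = -2571*(-1/3407) - 1285/4669 = 2571/3407 - 1285/4669 = 7626004/15907283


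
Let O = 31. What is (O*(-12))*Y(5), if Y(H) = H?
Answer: -1860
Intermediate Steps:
(O*(-12))*Y(5) = (31*(-12))*5 = -372*5 = -1860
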